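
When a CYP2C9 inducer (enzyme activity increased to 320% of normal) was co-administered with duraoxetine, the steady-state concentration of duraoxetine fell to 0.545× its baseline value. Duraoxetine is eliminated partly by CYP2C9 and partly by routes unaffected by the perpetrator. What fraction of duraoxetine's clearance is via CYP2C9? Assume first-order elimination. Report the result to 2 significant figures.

0.38

Call the CYP2C9 fraction fm. After the interaction, CL_new/CL_old = fm × 3.2 + (1 − fm).
Steady-state concentration ratio = 1 / (new CL fraction), so new CL fraction = 1 / 0.545 = 1.835.
fm × 3.2 + 1 − fm = 1.835  ⇒  fm × (3.2 − 1) = 0.8349  ⇒  fm = 0.38.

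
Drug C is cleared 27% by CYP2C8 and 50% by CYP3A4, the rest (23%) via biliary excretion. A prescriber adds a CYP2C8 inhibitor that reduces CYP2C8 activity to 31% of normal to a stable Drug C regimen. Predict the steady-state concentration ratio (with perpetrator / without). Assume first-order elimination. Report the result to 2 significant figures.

1.2

The CYP2C8 pathway (27% of clearance) is reduced to 0.31× activity: 0.27 × 0.31 = 0.0837.
CYP3A4 (50%) and the residual 23% are unaffected.
New clearance relative to baseline: 0.0837 + 0.5 + 0.23 = 0.8137.
Steady-state concentration is inversely proportional to clearance, so the fold-change is 1 / 0.8137 = 1.2.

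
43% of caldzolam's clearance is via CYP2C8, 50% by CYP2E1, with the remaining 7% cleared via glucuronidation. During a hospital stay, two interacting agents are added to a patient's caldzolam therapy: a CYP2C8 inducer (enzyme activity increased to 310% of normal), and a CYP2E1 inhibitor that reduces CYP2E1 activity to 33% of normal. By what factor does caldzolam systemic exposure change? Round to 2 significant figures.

0.64

CYP2C8: 0.43 × 3.1 = 1.333
CYP2E1: 0.5 × 0.33 = 0.165
Other: 0.07 (unchanged)
Relative clearance = 1.333 + 0.165 + 0.07 = 1.568.
Because systemic exposure varies inversely with clearance, the combined effect is 1 / 1.568 = 0.64.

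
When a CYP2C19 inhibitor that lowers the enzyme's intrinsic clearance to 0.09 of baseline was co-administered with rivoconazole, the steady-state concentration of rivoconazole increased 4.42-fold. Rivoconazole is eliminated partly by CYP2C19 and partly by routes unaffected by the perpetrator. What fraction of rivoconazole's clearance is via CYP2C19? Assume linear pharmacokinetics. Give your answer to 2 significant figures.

0.85

Call the CYP2C19 fraction fm. After the interaction, CL_new/CL_old = fm × 0.09 + (1 − fm).
Steady-state concentration ratio = 1 / (new CL fraction), so new CL fraction = 1 / 4.42 = 0.2262.
fm × 0.09 + 1 − fm = 0.2262  ⇒  fm × (0.09 − 1) = −0.7738  ⇒  fm = 0.85.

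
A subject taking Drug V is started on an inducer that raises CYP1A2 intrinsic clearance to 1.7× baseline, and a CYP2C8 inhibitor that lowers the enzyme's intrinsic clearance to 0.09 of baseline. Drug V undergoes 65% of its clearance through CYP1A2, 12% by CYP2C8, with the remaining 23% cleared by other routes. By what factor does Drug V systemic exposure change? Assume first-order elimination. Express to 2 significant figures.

0.74

CYP1A2: 0.65 × 1.7 = 1.105
CYP2C8: 0.12 × 0.09 = 0.0108
Other: 0.23 (unchanged)
Relative clearance = 1.105 + 0.0108 + 0.23 = 1.3458.
Net systemic exposure ratio = 1 / 1.3458 = 0.74.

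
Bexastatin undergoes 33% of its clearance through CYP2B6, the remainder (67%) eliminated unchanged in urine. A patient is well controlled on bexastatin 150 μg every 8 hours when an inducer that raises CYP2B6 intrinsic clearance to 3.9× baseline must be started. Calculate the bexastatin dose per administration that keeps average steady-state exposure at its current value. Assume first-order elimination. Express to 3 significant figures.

294 μg

CYP2B6: 0.33 × 3.9 = 1.287
Other: 0.67 (unchanged)
CL_new/CL_old = 1.287 + 0.67 = 1.957.
To maintain the same steady-state level, dose must scale with clearance: new dose = 150 × 1.957 = 294 μg.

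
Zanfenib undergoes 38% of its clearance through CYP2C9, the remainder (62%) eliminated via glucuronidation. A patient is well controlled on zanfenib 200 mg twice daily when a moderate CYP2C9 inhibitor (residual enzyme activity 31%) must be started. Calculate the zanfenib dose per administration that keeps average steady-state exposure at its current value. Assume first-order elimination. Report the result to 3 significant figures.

148 mg

CYP2C9: 0.38 × 0.31 = 0.1178
Other: 0.62 (unchanged)
New clearance relative to baseline: 0.1178 + 0.62 = 0.7378.
Css,avg = (dose rate)/CL, so holding Css fixed requires dose ∝ CL: 200 × 0.7378 = 148 mg.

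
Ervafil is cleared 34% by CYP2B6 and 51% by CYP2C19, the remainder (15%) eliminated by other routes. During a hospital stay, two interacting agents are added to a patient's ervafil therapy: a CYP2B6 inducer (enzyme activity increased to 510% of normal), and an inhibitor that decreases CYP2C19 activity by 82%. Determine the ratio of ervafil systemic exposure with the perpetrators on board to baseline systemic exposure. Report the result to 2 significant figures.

CYP2B6: 0.34 × 5.1 = 1.734
CYP2C19: 0.51 × 0.18 = 0.0918
Other: 0.15 (unchanged)
CL_new/CL_old = 1.734 + 0.0918 + 0.15 = 1.9758.
Because systemic exposure varies inversely with clearance, the combined effect is 1 / 1.9758 = 0.51.

0.51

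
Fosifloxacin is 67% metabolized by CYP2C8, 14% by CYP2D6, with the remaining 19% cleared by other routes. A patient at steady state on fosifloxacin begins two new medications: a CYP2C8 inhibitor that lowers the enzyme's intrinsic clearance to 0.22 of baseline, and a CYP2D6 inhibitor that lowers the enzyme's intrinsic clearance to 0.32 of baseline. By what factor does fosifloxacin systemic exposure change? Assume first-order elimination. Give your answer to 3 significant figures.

2.62

The CYP2C8 pathway (67% of clearance) drops to 0.22× activity: 0.67 × 0.22 = 0.1474.
The CYP2D6 pathway (14% of clearance) drops to 0.32× activity: 0.14 × 0.32 = 0.0448.
Non-CYP routes (19%) are unchanged.
CL_new/CL_old = 0.1474 + 0.0448 + 0.19 = 0.3822.
Systemic exposure ∝ 1/CL: fold-change = 1 / 0.3822 = 2.62.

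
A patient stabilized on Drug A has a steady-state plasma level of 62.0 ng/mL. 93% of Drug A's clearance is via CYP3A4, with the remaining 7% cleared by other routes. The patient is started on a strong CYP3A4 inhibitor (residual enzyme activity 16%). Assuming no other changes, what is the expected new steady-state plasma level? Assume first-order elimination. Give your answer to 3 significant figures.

CYP3A4: 0.93 × 0.16 = 0.1488
Other: 0.07 (unchanged)
New clearance relative to baseline: 0.1488 + 0.07 = 0.2188.
New steady-state plasma level = baseline ÷ relative clearance = 62.0 / 0.2188 = 283 ng/mL.

283 ng/mL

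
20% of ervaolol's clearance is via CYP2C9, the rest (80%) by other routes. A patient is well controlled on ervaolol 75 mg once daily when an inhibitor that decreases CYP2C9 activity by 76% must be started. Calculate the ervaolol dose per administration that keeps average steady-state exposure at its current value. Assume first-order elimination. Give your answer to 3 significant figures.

63.6 mg

The CYP2C9 pathway (20% of clearance) falls to 0.24× activity: 0.2 × 0.24 = 0.048.
Non-CYP routes (80%) are unchanged.
Relative clearance = 0.048 + 0.8 = 0.848.
Exposure is unchanged when dose changes in proportion to clearance. New dose = 75 mg × 0.848 = 63.6 mg.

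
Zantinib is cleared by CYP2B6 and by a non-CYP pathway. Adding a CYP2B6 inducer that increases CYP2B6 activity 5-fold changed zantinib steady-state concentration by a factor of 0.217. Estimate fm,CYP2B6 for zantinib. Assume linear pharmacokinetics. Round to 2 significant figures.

0.90

CL'/CL = 1 / 0.217 = 4.608
5·fm + (1 − fm) = 4.608
fm = (4.608 − 1) / (5 − 1) = 0.90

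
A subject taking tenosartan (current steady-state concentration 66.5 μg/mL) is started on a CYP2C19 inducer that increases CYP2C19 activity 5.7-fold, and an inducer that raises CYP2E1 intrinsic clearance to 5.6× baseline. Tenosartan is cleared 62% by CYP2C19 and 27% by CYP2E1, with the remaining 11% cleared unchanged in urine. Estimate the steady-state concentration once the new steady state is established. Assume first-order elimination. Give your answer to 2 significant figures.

The CYP2C19 pathway (62% of clearance) rises to 5.7× activity: 0.62 × 5.7 = 3.534.
The CYP2E1 pathway (27% of clearance) increases to 5.6× activity: 0.27 × 5.6 = 1.512.
The remaining 11% of clearance is unaffected.
CL_new/CL_old = 3.534 + 1.512 + 0.11 = 5.156.
Steady-state concentration ∝ 1/CL: new value = 66.5 / 5.156 = 13 μg/mL.

13 μg/mL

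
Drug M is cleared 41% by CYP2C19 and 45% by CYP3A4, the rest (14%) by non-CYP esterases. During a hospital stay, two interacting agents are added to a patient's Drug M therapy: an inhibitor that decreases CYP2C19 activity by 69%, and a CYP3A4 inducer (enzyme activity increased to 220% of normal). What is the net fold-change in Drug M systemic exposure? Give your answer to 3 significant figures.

0.795

The CYP2C19 pathway (41% of clearance) drops to 0.31× activity: 0.41 × 0.31 = 0.1271.
The CYP3A4 pathway (45% of clearance) rises to 2.2× activity: 0.45 × 2.2 = 0.99.
Non-CYP routes (14%) are unchanged.
New clearance relative to baseline: 0.1271 + 0.99 + 0.14 = 1.2571.
Because systemic exposure varies inversely with clearance, the combined effect is 1 / 1.2571 = 0.795.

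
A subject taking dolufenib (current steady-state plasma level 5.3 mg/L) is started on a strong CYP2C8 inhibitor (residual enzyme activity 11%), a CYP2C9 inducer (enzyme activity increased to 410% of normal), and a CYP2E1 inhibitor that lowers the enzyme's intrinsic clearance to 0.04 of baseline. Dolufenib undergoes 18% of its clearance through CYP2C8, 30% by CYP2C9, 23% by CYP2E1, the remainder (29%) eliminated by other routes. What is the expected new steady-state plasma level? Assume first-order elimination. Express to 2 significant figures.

3.4 mg/L

CYP2C8: 0.18 × 0.11 = 0.0198
CYP2C9: 0.3 × 4.1 = 1.23
CYP2E1: 0.23 × 0.04 = 0.0092
Other: 0.29 (unchanged)
CL_new/CL_old = 0.0198 + 1.23 + 0.0092 + 0.29 = 1.549.
New steady-state plasma level = 5.3 / 1.549 = 3.4 mg/L (concentration scales inversely with clearance).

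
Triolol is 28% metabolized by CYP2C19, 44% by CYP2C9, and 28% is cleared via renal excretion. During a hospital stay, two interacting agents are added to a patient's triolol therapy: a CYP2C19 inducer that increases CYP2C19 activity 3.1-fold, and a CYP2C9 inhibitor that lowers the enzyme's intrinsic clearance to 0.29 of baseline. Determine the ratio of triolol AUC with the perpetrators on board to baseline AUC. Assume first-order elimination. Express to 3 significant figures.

0.784

The CYP2C19 pathway (28% of clearance) increases to 3.1× activity: 0.28 × 3.1 = 0.868.
The CYP2C9 pathway (44% of clearance) is reduced to 0.29× activity: 0.44 × 0.29 = 0.1276.
Non-CYP routes (28%) are unchanged.
CL_new/CL_old = 0.868 + 0.1276 + 0.28 = 1.2756.
Net AUC ratio = 1 / 1.2756 = 0.784.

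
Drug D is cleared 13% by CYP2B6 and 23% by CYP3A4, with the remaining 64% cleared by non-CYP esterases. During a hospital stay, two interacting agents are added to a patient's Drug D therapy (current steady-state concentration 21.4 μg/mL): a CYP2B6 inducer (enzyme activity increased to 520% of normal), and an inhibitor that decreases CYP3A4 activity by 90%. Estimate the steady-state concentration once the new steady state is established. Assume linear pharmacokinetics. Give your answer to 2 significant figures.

16 μg/mL

The CYP2B6 pathway (13% of clearance) is boosted to 5.2× activity: 0.13 × 5.2 = 0.676.
The CYP3A4 pathway (23% of clearance) is reduced to 0.1× activity: 0.23 × 0.1 = 0.023.
The remaining 64% of clearance is unaffected.
Relative clearance = 0.676 + 0.023 + 0.64 = 1.339.
Steady-state concentration ∝ 1/CL: new value = 21.4 / 1.339 = 16 μg/mL.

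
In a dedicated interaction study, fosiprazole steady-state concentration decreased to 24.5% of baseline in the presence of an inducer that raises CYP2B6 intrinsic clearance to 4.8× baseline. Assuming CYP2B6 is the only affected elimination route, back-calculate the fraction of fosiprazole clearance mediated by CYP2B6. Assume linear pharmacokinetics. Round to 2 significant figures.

0.81

Call the CYP2B6 fraction fm. After the interaction, CL_new/CL_old = fm × 4.8 + (1 − fm).
Steady-state concentration ratio = 1 / (new CL fraction), so new CL fraction = 1 / 0.245 = 4.082.
fm × 4.8 + 1 − fm = 4.082  ⇒  fm × (4.8 − 1) = 3.082  ⇒  fm = 0.81.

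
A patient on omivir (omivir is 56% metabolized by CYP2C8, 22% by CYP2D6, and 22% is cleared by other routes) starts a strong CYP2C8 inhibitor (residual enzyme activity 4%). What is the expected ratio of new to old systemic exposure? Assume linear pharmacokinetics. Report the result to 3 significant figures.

The CYP2C8 pathway (56% of clearance) falls to 0.04× activity: 0.56 × 0.04 = 0.0224.
CYP2D6 (22%) and the residual 22% are unaffected.
Relative clearance = 0.0224 + 0.22 + 0.22 = 0.4624.
Since systemic exposure ∝ 1/CL, the ratio is 1 / 0.4624 = 2.16.

2.16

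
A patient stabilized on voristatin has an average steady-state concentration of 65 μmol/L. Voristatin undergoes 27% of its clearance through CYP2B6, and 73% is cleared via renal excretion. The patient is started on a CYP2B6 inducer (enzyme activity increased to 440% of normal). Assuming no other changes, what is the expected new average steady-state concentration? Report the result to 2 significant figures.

34 μmol/L

The CYP2B6 pathway (27% of clearance) is boosted to 4.4× activity: 0.27 × 4.4 = 1.188.
Non-CYP routes (73%) are unchanged.
Relative clearance = 1.188 + 0.73 = 1.918.
With dosing unchanged, average steady-state concentration scales as 1/CL: 65 / 1.918 = 34 μmol/L.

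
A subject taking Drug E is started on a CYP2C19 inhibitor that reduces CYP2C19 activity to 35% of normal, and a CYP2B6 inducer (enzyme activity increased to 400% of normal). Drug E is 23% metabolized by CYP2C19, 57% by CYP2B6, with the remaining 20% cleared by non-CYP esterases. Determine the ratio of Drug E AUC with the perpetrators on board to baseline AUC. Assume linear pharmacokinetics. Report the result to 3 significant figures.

0.391

CYP2C19: 0.23 × 0.35 = 0.0805
CYP2B6: 0.57 × 4 = 2.28
Other: 0.2 (unchanged)
Relative clearance = 0.0805 + 2.28 + 0.2 = 2.5605.
AUC ∝ 1/CL: fold-change = 1 / 2.5605 = 0.391.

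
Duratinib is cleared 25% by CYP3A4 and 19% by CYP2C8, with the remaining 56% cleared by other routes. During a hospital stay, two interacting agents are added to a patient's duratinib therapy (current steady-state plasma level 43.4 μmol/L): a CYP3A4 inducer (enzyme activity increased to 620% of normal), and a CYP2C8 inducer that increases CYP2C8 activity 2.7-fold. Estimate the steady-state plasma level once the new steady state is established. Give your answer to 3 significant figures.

16.5 μmol/L

CYP3A4: 0.25 × 6.2 = 1.55
CYP2C8: 0.19 × 2.7 = 0.513
Other: 0.56 (unchanged)
Relative clearance = 1.55 + 0.513 + 0.56 = 2.623.
Dividing the baseline by the relative clearance: 43.4 / 2.623 = 16.5 μmol/L.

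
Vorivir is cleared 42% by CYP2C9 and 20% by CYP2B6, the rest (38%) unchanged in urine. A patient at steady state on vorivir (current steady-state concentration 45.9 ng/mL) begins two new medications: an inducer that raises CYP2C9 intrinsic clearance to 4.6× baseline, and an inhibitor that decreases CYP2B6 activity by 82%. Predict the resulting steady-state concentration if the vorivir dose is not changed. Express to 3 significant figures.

The CYP2C9 pathway (42% of clearance) rises to 4.6× activity: 0.42 × 4.6 = 1.932.
The CYP2B6 pathway (20% of clearance) is reduced to 0.18× activity: 0.2 × 0.18 = 0.036.
The remaining 38% of clearance is unaffected.
CL_new/CL_old = 1.932 + 0.036 + 0.38 = 2.348.
Steady-state concentration ∝ 1/CL: new value = 45.9 / 2.348 = 19.5 ng/mL.

19.5 ng/mL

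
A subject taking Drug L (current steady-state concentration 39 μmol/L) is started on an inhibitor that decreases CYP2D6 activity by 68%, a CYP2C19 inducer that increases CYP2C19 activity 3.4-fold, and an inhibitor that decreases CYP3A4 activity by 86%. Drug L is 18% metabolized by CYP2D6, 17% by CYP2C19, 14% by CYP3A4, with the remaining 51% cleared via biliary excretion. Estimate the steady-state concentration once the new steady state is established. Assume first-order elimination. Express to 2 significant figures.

CYP2D6: 0.18 × 0.32 = 0.0576
CYP2C19: 0.17 × 3.4 = 0.578
CYP3A4: 0.14 × 0.14 = 0.0196
Other: 0.51 (unchanged)
Relative clearance = 0.0576 + 0.578 + 0.0196 + 0.51 = 1.1652.
Steady-state concentration ∝ 1/CL: new value = 39 / 1.1652 = 33 μmol/L.

33 μmol/L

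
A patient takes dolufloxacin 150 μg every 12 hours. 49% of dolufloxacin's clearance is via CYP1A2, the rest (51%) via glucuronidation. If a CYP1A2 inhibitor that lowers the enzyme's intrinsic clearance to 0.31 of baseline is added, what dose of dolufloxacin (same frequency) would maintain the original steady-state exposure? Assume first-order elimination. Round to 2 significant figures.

99 μg

The CYP1A2 pathway (49% of clearance) falls to 0.31× activity: 0.49 × 0.31 = 0.1519.
The remaining 51% of clearance is unaffected.
Relative clearance = 0.1519 + 0.51 = 0.6619.
Exposure is unchanged when dose changes in proportion to clearance. New dose = 150 μg × 0.6619 = 99 μg.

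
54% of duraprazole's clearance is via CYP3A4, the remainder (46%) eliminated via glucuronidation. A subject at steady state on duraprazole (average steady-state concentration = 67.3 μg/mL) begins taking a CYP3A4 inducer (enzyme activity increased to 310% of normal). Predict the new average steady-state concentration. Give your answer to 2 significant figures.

32 μg/mL

CYP3A4: 0.54 × 3.1 = 1.674
Other: 0.46 (unchanged)
Relative clearance = 1.674 + 0.46 = 2.134.
With dosing unchanged, average steady-state concentration scales as 1/CL: 67.3 / 2.134 = 32 μg/mL.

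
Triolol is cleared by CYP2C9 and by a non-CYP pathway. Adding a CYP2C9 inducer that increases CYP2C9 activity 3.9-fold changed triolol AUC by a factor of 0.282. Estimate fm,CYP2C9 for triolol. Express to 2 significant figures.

0.88

Call the CYP2C9 fraction fm. After the interaction, CL_new/CL_old = fm × 3.9 + (1 − fm).
AUC ratio = 1 / (new CL fraction), so new CL fraction = 1 / 0.282 = 3.546.
fm × 3.9 + 1 − fm = 3.546  ⇒  fm × (3.9 − 1) = 2.546  ⇒  fm = 0.88.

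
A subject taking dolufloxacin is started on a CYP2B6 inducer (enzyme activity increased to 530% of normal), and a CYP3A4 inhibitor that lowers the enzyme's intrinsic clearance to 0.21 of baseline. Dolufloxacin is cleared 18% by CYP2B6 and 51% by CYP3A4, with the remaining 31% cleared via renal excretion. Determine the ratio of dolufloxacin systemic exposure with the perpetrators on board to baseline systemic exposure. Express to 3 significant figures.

CYP2B6: 0.18 × 5.3 = 0.954
CYP3A4: 0.51 × 0.21 = 0.1071
Other: 0.31 (unchanged)
Relative clearance = 0.954 + 0.1071 + 0.31 = 1.3711.
Because systemic exposure varies inversely with clearance, the combined effect is 1 / 1.3711 = 0.729.

0.729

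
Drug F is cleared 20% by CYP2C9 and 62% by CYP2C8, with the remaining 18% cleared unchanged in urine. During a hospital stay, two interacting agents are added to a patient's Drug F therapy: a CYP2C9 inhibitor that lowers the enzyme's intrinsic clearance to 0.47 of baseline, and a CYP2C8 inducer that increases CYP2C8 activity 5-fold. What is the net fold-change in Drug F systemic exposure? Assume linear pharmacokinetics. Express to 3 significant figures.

0.296

The CYP2C9 pathway (20% of clearance) is reduced to 0.47× activity: 0.2 × 0.47 = 0.094.
The CYP2C8 pathway (62% of clearance) rises to 5× activity: 0.62 × 5 = 3.1.
The remaining 18% of clearance is unaffected.
Relative clearance = 0.094 + 3.1 + 0.18 = 3.374.
Systemic exposure ∝ 1/CL: fold-change = 1 / 3.374 = 0.296.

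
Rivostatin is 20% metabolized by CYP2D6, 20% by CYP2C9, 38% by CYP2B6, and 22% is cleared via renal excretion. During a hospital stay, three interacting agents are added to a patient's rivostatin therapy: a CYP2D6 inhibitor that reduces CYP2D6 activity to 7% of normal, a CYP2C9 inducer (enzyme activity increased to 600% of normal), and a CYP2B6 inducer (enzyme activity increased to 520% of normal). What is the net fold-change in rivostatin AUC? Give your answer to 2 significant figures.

0.29

CYP2D6: 0.2 × 0.07 = 0.014
CYP2C9: 0.2 × 6 = 1.2
CYP2B6: 0.38 × 5.2 = 1.976
Other: 0.22 (unchanged)
New clearance relative to baseline: 0.014 + 1.2 + 1.976 + 0.22 = 3.41.
Because AUC varies inversely with clearance, the combined effect is 1 / 3.41 = 0.29.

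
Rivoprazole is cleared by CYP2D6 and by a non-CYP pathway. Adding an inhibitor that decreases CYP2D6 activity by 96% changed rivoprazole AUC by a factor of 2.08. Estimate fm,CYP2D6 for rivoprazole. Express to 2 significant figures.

CL'/CL = 1 / 2.08 = 0.4808
0.04·fm + (1 − fm) = 0.4808
fm = (0.4808 − 1) / (0.04 − 1) = 0.54

0.54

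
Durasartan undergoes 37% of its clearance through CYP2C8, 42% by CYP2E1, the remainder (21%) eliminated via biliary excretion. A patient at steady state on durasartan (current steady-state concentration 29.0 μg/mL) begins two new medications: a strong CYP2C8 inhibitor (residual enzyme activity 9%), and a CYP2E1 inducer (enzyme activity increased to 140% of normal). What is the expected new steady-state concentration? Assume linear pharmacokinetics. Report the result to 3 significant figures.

The CYP2C8 pathway (37% of clearance) drops to 0.09× activity: 0.37 × 0.09 = 0.0333.
The CYP2E1 pathway (42% of clearance) is boosted to 1.4× activity: 0.42 × 1.4 = 0.588.
The remaining 21% of clearance is unaffected.
CL_new/CL_old = 0.0333 + 0.588 + 0.21 = 0.8313.
New steady-state concentration = 29.0 / 0.8313 = 34.9 μg/mL (concentration scales inversely with clearance).

34.9 μg/mL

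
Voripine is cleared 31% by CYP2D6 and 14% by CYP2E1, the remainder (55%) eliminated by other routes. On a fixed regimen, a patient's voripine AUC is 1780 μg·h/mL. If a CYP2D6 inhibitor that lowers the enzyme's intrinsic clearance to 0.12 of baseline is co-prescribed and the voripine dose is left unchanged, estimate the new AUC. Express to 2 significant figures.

The CYP2D6 pathway (31% of clearance) drops to 0.12× activity: 0.31 × 0.12 = 0.0372.
CYP2E1 (14%) and the residual 55% are unaffected.
Relative clearance = 0.0372 + 0.14 + 0.55 = 0.7272.
New AUC = baseline ÷ relative clearance = 1780 / 0.7272 = 2.4 × 10³ μg·h/mL.

2.4 × 10³ μg·h/mL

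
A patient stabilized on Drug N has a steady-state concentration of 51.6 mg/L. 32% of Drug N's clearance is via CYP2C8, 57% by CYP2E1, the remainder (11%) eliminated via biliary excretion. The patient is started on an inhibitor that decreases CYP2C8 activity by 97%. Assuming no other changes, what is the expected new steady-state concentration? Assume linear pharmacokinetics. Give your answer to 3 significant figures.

74.8 mg/L

The CYP2C8 pathway (32% of clearance) drops to 0.03× activity: 0.32 × 0.03 = 0.0096.
CYP2E1 (57%) and the residual 11% are unaffected.
CL_new/CL_old = 0.0096 + 0.57 + 0.11 = 0.6896.
With dosing unchanged, steady-state concentration scales as 1/CL: 51.6 / 0.6896 = 74.8 mg/L.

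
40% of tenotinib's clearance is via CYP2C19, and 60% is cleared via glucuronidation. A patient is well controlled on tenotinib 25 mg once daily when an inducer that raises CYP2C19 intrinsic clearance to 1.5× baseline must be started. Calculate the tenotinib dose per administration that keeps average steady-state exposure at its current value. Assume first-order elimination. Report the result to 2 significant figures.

The CYP2C19 pathway (40% of clearance) rises to 1.5× activity: 0.4 × 1.5 = 0.6.
Non-CYP routes (60%) are unchanged.
New clearance relative to baseline: 0.6 + 0.6 = 1.2.
Exposure is unchanged when dose changes in proportion to clearance. New dose = 25 mg × 1.2 = 30 mg.

30 mg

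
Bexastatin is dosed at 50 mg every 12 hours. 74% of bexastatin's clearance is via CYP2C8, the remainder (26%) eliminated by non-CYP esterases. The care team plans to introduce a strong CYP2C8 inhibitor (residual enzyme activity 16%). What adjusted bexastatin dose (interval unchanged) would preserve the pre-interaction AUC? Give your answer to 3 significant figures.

18.9 mg

CYP2C8: 0.74 × 0.16 = 0.1184
Other: 0.26 (unchanged)
New clearance relative to baseline: 0.1184 + 0.26 = 0.3784.
Css,avg = (dose rate)/CL, so holding Css fixed requires dose ∝ CL: 50 × 0.3784 = 18.9 mg.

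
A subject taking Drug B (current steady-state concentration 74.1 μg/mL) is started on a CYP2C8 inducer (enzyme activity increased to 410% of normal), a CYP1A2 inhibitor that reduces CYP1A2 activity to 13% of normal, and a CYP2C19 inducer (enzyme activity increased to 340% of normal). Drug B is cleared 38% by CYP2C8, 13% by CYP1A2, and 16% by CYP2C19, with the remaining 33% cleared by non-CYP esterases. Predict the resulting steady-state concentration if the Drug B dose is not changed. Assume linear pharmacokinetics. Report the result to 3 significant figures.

The CYP2C8 pathway (38% of clearance) rises to 4.1× activity: 0.38 × 4.1 = 1.558.
The CYP1A2 pathway (13% of clearance) drops to 0.13× activity: 0.13 × 0.13 = 0.0169.
The CYP2C19 pathway (16% of clearance) rises to 3.4× activity: 0.16 × 3.4 = 0.544.
The remaining 33% of clearance is unaffected.
New clearance relative to baseline: 1.558 + 0.0169 + 0.544 + 0.33 = 2.4489.
Steady-state concentration ∝ 1/CL: new value = 74.1 / 2.4489 = 30.3 μg/mL.

30.3 μg/mL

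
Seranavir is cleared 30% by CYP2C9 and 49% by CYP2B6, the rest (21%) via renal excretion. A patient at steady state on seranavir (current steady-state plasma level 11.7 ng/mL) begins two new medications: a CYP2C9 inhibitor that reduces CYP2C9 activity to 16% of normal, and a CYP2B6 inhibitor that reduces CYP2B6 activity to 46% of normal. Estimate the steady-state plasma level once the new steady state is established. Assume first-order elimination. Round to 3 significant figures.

The CYP2C9 pathway (30% of clearance) falls to 0.16× activity: 0.3 × 0.16 = 0.048.
The CYP2B6 pathway (49% of clearance) drops to 0.46× activity: 0.49 × 0.46 = 0.2254.
Non-CYP routes (21%) are unchanged.
Relative clearance = 0.048 + 0.2254 + 0.21 = 0.4834.
New steady-state plasma level = 11.7 / 0.4834 = 24.2 ng/mL (concentration scales inversely with clearance).

24.2 ng/mL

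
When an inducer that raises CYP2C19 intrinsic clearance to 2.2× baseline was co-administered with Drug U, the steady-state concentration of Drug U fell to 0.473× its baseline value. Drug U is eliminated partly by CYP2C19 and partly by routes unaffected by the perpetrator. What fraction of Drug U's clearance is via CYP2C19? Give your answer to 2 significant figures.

0.93

Let x = fm,CYP2C19. Because steady-state concentration ∝ 1/CL, relative clearance rose to 1/0.473 = 2.114.
Only the CYP2C19 route changed, so 2.114 = x·2.2 + (1 − x), giving x = 0.93.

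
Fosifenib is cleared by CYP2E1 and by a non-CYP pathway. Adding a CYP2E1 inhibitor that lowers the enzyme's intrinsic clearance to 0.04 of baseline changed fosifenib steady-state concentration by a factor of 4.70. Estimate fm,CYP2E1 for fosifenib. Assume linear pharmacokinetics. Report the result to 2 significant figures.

0.82

Write x for the fraction cleared via CYP2E1. The observed steady-state concentration change means clearance fell to 1/4.70 = 0.2128 of baseline.
Setting x·0.04 + (1 − x) = 0.2128 and solving: x = (0.2128 − 1)/(0.04 − 1) = 0.82.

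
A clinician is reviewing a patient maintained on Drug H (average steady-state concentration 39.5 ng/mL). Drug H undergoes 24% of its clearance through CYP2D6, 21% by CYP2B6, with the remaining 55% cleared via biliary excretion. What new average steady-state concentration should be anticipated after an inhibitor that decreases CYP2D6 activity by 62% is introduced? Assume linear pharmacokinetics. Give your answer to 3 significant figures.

CYP2D6: 0.24 × 0.38 = 0.0912
CYP2B6: 0.21 (unchanged)
Other: 0.55 (unchanged)
New clearance relative to baseline: 0.0912 + 0.21 + 0.55 = 0.8512.
New average steady-state concentration = baseline ÷ relative clearance = 39.5 / 0.8512 = 46.4 ng/mL.

46.4 ng/mL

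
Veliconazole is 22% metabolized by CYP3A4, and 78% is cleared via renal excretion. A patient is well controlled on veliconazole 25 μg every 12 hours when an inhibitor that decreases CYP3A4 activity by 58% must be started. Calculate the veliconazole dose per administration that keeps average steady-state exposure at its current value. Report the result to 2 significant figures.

22 μg

The CYP3A4 pathway (22% of clearance) is reduced to 0.42× activity: 0.22 × 0.42 = 0.0924.
Non-CYP routes (78%) are unchanged.
New clearance relative to baseline: 0.0924 + 0.78 = 0.8724.
To maintain the same steady-state level, dose must scale with clearance: new dose = 25 × 0.8724 = 22 μg.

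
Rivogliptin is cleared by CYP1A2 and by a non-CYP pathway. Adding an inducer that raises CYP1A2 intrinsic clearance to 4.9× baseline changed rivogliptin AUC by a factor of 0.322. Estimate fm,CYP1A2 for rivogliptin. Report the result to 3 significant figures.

CL'/CL = 1 / 0.322 = 3.106
4.9·fm + (1 − fm) = 3.106
fm = (3.106 − 1) / (4.9 − 1) = 0.540

0.540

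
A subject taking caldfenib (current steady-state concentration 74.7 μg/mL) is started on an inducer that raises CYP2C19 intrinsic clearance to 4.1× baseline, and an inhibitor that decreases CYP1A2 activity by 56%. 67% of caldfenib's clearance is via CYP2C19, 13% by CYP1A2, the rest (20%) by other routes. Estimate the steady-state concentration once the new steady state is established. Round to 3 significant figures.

24.9 μg/mL

The CYP2C19 pathway (67% of clearance) is boosted to 4.1× activity: 0.67 × 4.1 = 2.747.
The CYP1A2 pathway (13% of clearance) is reduced to 0.44× activity: 0.13 × 0.44 = 0.0572.
Non-CYP routes (20%) are unchanged.
Relative clearance = 2.747 + 0.0572 + 0.2 = 3.0042.
New steady-state concentration = 74.7 / 3.0042 = 24.9 μg/mL (concentration scales inversely with clearance).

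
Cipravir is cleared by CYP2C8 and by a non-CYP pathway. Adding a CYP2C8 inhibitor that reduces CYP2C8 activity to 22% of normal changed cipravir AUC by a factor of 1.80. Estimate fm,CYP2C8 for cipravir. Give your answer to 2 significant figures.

0.57

Call the CYP2C8 fraction fm. After the interaction, CL_new/CL_old = fm × 0.22 + (1 − fm).
AUC ratio = 1 / (new CL fraction), so new CL fraction = 1 / 1.80 = 0.5556.
fm × 0.22 + 1 − fm = 0.5556  ⇒  fm × (0.22 − 1) = −0.4444  ⇒  fm = 0.57.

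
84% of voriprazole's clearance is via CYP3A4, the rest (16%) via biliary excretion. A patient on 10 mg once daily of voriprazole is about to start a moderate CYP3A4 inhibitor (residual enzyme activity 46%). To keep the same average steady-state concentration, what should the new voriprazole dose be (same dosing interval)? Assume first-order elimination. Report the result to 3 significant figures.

The CYP3A4 pathway (84% of clearance) is reduced to 0.46× activity: 0.84 × 0.46 = 0.3864.
Non-CYP routes (16%) are unchanged.
CL_new/CL_old = 0.3864 + 0.16 = 0.5464.
Css,avg = (dose rate)/CL, so holding Css fixed requires dose ∝ CL: 10 × 0.5464 = 5.46 mg.

5.46 mg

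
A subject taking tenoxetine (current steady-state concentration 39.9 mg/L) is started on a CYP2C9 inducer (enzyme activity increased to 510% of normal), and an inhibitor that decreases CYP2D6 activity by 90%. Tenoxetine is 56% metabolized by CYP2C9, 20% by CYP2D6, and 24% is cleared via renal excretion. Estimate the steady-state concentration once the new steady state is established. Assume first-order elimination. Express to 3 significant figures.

The CYP2C9 pathway (56% of clearance) is boosted to 5.1× activity: 0.56 × 5.1 = 2.856.
The CYP2D6 pathway (20% of clearance) falls to 0.1× activity: 0.2 × 0.1 = 0.02.
Non-CYP routes (24%) are unchanged.
CL_new/CL_old = 2.856 + 0.02 + 0.24 = 3.116.
Dividing the baseline by the relative clearance: 39.9 / 3.116 = 12.8 mg/L.

12.8 mg/L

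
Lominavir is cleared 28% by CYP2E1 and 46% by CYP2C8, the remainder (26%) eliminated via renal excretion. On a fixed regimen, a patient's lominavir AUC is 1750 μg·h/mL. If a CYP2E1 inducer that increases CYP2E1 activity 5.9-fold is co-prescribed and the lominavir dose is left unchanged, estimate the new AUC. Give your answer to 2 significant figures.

The CYP2E1 pathway (28% of clearance) increases to 5.9× activity: 0.28 × 5.9 = 1.652.
CYP2C8 (46%) and the residual 26% are unaffected.
Relative clearance = 1.652 + 0.46 + 0.26 = 2.372.
AUC ∝ 1/CL, so new value = 1750 / 2.372 = 7.4 × 10² μg·h/mL.

7.4 × 10² μg·h/mL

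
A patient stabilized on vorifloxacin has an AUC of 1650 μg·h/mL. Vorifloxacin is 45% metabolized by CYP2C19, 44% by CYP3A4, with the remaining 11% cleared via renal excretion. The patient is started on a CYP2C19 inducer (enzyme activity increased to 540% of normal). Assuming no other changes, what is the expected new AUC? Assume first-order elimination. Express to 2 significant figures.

5.5 × 10² μg·h/mL

CYP2C19: 0.45 × 5.4 = 2.43
CYP3A4: 0.44 (unchanged)
Other: 0.11 (unchanged)
CL_new/CL_old = 2.43 + 0.44 + 0.11 = 2.98.
New AUC = baseline ÷ relative clearance = 1650 / 2.98 = 5.5 × 10² μg·h/mL.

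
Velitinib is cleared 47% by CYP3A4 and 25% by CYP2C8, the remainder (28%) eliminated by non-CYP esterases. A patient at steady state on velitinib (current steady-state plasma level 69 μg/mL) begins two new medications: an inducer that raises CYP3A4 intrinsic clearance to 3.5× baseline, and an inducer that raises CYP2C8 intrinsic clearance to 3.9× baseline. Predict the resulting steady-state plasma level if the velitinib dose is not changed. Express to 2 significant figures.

24 μg/mL

The CYP3A4 pathway (47% of clearance) is boosted to 3.5× activity: 0.47 × 3.5 = 1.645.
The CYP2C8 pathway (25% of clearance) increases to 3.9× activity: 0.25 × 3.9 = 0.975.
Non-CYP routes (28%) are unchanged.
CL_new/CL_old = 1.645 + 0.975 + 0.28 = 2.9.
Dividing the baseline by the relative clearance: 69 / 2.9 = 24 μg/mL.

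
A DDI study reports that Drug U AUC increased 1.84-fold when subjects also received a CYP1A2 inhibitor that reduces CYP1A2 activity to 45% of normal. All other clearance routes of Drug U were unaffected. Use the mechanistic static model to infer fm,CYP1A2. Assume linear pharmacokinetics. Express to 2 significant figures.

0.83

Write x for the fraction cleared via CYP1A2. The observed AUC change means clearance fell to 1/1.84 = 0.5435 of baseline.
Only the CYP1A2 route changed, so 0.5435 = x·0.45 + (1 − x), giving x = 0.83.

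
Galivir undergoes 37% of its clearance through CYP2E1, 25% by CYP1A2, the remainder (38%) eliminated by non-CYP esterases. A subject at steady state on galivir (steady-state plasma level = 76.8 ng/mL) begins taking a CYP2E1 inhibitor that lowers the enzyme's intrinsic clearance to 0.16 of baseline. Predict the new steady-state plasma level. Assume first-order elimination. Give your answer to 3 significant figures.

CYP2E1: 0.37 × 0.16 = 0.0592
CYP1A2: 0.25 (unchanged)
Other: 0.38 (unchanged)
CL_new/CL_old = 0.0592 + 0.25 + 0.38 = 0.6892.
With dosing unchanged, steady-state plasma level scales as 1/CL: 76.8 / 0.6892 = 111 ng/mL.

111 ng/mL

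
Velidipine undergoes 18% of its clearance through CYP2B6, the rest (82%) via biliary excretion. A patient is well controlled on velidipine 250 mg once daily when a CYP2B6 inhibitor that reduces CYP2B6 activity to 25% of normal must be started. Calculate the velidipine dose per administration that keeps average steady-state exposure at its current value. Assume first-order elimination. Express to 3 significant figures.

The CYP2B6 pathway (18% of clearance) is reduced to 0.25× activity: 0.18 × 0.25 = 0.045.
Non-CYP routes (82%) are unchanged.
New clearance relative to baseline: 0.045 + 0.82 = 0.865.
Css,avg = (dose rate)/CL, so holding Css fixed requires dose ∝ CL: 250 × 0.865 = 216 mg.

216 mg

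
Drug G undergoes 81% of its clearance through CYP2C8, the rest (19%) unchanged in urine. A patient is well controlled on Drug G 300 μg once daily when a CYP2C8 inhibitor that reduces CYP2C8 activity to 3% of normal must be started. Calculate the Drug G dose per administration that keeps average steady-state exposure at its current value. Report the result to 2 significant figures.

The CYP2C8 pathway (81% of clearance) is reduced to 0.03× activity: 0.81 × 0.03 = 0.0243.
Non-CYP routes (19%) are unchanged.
Relative clearance = 0.0243 + 0.19 = 0.2143.
To maintain the same steady-state level, dose must scale with clearance: new dose = 300 × 0.2143 = 64 μg.

64 μg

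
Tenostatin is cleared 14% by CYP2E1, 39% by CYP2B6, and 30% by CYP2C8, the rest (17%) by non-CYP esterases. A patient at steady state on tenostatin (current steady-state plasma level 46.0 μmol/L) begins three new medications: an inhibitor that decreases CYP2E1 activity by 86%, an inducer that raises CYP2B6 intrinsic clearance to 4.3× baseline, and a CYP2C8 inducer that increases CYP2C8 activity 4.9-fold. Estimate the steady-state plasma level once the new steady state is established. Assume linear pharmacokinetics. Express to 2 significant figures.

The CYP2E1 pathway (14% of clearance) drops to 0.14× activity: 0.14 × 0.14 = 0.0196.
The CYP2B6 pathway (39% of clearance) increases to 4.3× activity: 0.39 × 4.3 = 1.677.
The CYP2C8 pathway (30% of clearance) increases to 4.9× activity: 0.3 × 4.9 = 1.47.
Non-CYP routes (17%) are unchanged.
New clearance relative to baseline: 0.0196 + 1.677 + 1.47 + 0.17 = 3.3366.
Steady-state plasma level ∝ 1/CL: new value = 46.0 / 3.3366 = 14 μmol/L.

14 μmol/L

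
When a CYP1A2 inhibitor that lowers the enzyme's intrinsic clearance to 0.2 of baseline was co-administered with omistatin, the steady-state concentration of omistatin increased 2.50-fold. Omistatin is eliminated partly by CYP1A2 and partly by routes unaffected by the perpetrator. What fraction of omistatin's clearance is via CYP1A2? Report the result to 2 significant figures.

0.75

CL'/CL = 1 / 2.50 = 0.4
0.2·fm + (1 − fm) = 0.4
fm = (0.4 − 1) / (0.2 − 1) = 0.75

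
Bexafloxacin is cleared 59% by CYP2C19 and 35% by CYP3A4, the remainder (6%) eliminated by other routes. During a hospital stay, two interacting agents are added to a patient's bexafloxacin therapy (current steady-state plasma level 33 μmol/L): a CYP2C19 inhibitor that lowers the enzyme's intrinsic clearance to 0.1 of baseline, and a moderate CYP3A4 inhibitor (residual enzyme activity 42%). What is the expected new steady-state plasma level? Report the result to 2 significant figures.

1.2 × 10² μmol/L

CYP2C19: 0.59 × 0.1 = 0.059
CYP3A4: 0.35 × 0.42 = 0.147
Other: 0.06 (unchanged)
New clearance relative to baseline: 0.059 + 0.147 + 0.06 = 0.266.
New steady-state plasma level = 33 / 0.266 = 1.2 × 10² μmol/L (concentration scales inversely with clearance).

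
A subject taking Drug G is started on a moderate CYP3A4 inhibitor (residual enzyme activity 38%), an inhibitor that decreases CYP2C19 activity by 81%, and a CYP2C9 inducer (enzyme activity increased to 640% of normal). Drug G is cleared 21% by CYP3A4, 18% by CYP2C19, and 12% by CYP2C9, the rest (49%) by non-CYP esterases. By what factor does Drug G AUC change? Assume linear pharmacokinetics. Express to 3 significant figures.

The CYP3A4 pathway (21% of clearance) falls to 0.38× activity: 0.21 × 0.38 = 0.0798.
The CYP2C19 pathway (18% of clearance) is reduced to 0.19× activity: 0.18 × 0.19 = 0.0342.
The CYP2C9 pathway (12% of clearance) rises to 6.4× activity: 0.12 × 6.4 = 0.768.
The remaining 49% of clearance is unaffected.
CL_new/CL_old = 0.0798 + 0.0342 + 0.768 + 0.49 = 1.372.
Net AUC ratio = 1 / 1.372 = 0.729.

0.729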